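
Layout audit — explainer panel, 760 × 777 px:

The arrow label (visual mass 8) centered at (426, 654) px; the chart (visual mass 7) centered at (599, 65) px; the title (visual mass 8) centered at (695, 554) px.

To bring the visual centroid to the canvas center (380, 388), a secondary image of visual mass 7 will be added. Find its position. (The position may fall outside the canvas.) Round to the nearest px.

(-252, 217)

After adding the secondary image, total weight = 8 + 7 + 8 + 7 = 30.
Along x: (13161 + 7·x) / 30 = 380 (existing moment 8·426 + 7·599 + 8·695 = 13161) ⇒ x = (11400 − 13161) / 7 ≈ -251.57.
Along y: (10119 + 7·y) / 30 = 388 (existing moment 8·654 + 7·65 + 8·554 = 10119) ⇒ y = (11640 − 10119) / 7 ≈ 217.29.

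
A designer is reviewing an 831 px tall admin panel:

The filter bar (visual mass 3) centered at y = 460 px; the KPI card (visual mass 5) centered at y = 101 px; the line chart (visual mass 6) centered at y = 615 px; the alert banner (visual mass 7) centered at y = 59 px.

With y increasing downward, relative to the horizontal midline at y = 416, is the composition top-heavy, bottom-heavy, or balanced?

Weights sum to 3 + 5 + 6 + 7 = 21.
Σw·y = 3·460 + 5·101 + 6·615 + 7·59 = 5988, so ȳ = 5988/21 ≈ 285.14.
Since 285.1 is above (smaller y than) 416, the composition reads top-heavy.

top-heavy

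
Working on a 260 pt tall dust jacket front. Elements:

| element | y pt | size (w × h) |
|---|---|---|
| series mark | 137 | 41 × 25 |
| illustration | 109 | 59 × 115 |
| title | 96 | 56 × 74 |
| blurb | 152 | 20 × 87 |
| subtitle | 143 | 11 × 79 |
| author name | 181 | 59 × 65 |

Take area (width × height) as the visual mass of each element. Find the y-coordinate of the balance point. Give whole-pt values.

y ≈ 128

Areas: series mark 41·25 = 1025, illustration 59·115 = 6785, title 56·74 = 4144, blurb 20·87 = 1740, subtitle 11·79 = 869, author name 59·65 = 3835. Total weight = 18398.
y: moment 2360696 / weight 18398 ≈ 128.31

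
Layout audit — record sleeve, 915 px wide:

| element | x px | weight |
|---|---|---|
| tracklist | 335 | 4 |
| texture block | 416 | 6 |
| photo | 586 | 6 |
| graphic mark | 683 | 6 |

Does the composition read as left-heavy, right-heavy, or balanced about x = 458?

Σw = 4 + 6 + 6 + 6 = 22.
x: (4·335 + 6·416 + 6·586 + 6·683) / 22 = 11450 / 22 ≈ 520.45
520.5 vs midline 458 → right-heavy.

right-heavy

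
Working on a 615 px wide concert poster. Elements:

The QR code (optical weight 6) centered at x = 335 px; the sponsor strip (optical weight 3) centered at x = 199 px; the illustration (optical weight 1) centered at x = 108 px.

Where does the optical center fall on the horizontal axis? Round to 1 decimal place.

Weights sum to 6 + 3 + 1 = 10.
x-moment: 6·335 + 3·199 + 1·108 = 2715; centroid 2715/10 ≈ 271.50.

x ≈ 271.5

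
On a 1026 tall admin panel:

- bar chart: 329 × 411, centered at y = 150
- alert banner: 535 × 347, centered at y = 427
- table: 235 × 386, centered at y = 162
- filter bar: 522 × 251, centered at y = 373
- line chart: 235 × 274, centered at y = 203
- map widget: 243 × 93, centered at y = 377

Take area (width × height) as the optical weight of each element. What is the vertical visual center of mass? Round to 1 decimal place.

Areas: bar chart 329·411 = 135219, alert banner 535·347 = 185645, table 235·386 = 90710, filter bar 522·251 = 131022, line chart 235·274 = 64390, map widget 243·93 = 22599. Total weight = 629585.
y: (135219·150 + 185645·427 + 90710·162 + 131022·373 + 64390·203 + 22599·377) / 629585 = 184710484 / 629585 ≈ 293.38

y ≈ 293.4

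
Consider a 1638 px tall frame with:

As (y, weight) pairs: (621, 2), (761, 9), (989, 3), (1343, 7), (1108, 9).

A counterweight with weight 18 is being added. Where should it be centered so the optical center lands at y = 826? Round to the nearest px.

y ≈ 512

With the counterweight, Σw becomes 2 + 9 + 3 + 7 + 9 + 18 = 48.
Along y: (30431 + 18·y) / 48 = 826 (existing moment 2·621 + 9·761 + 3·989 + 7·1343 + 9·1108 = 30431) ⇒ y = (39648 − 30431) / 18 ≈ 512.06.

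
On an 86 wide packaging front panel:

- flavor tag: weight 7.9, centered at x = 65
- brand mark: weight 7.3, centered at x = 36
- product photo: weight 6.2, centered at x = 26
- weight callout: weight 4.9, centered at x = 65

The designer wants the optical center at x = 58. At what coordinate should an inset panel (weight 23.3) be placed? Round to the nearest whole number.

With the inset panel, Σw becomes 7.9 + 7.3 + 6.2 + 4.9 + 23.3 = 49.6.
Along x: (1256.0 + 23.3·x) / 49.6 = 58 (existing moment 7.9·65 + 7.3·36 + 6.2·26 + 4.9·65 = 1256.0) ⇒ x = (2876.8 − 1256.0) / 23.3 ≈ 69.56.

x ≈ 70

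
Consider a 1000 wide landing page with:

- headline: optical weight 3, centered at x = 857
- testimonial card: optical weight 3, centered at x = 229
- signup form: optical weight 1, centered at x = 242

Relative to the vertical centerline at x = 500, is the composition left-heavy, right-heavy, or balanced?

balanced

Total weight = 3 + 3 + 1 = 7.
x: (3·857 + 3·229 + 1·242) / 7 = 3500 / 7 ≈ 500.00
That equals the midline 500 — balanced.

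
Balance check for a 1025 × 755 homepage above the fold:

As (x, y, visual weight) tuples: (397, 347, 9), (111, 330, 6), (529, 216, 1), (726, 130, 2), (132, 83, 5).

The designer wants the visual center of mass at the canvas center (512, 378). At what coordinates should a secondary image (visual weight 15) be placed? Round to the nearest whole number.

(838, 558)

After adding the secondary image, total weight = 9 + 6 + 1 + 2 + 5 + 15 = 38.
x: target moment 38×512 = 19456; current 9·397 + 6·111 + 1·529 + 2·726 + 5·132 = 6880; the secondary image supplies 12576, so x = 12576/15 ≈ 838.40.
y: target moment 38×378 = 14364; current 9·347 + 6·330 + 1·216 + 2·130 + 5·83 = 5994; the secondary image supplies 8370, so y = 8370/15 ≈ 558.00.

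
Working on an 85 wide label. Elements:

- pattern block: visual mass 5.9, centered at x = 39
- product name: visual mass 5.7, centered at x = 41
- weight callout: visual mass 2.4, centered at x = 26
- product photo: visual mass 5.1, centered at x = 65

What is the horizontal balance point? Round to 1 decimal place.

Σw = 5.9 + 5.7 + 2.4 + 5.1 = 19.1.
x-moment: 5.9·39 + 5.7·41 + 2.4·26 + 5.1·65 = 857.7; centroid 857.7/19.1 ≈ 44.91.

x ≈ 44.9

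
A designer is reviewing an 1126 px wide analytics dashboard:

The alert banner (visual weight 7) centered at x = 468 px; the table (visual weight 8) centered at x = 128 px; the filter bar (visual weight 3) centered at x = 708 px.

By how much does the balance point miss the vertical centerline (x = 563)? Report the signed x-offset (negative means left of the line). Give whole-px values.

≈ -206 px

Weights sum to 7 + 8 + 3 = 18.
x-moment: 7·468 + 8·128 + 3·708 = 6424; centroid 6424/18 ≈ 356.89.
Against x = 563, that's 356.89 − 563 = -206.11.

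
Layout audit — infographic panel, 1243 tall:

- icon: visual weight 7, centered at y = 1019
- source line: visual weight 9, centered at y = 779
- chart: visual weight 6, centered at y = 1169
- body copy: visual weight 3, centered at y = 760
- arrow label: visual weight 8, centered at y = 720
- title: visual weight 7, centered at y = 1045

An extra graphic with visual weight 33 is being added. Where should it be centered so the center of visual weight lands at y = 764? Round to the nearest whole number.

y ≈ 584

New total weight: (7 + 9 + 6 + 3 + 8 + 7) + 33 = 73.
y: target moment 73×764 = 55772; current 7·1019 + 9·779 + 6·1169 + 3·760 + 8·720 + 7·1045 = 36513; the extra graphic supplies 19259, so y = 19259/33 ≈ 583.61.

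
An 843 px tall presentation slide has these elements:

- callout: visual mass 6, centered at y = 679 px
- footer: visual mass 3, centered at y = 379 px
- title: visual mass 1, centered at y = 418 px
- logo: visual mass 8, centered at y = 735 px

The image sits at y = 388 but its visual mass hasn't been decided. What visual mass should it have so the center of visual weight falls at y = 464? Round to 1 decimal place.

Known weights sum to 6 + 3 + 1 + 8 = 18; their moment is 6·679 + 3·379 + 1·418 + 8·735 = 11509.
For the centroid to hit 464: (11509 + w·388) / (18 + w) = 464.
Solving: w = (464·18 − 11509) / (388 − 464) = -3157 / -76 ≈ 41.54.

w ≈ 41.5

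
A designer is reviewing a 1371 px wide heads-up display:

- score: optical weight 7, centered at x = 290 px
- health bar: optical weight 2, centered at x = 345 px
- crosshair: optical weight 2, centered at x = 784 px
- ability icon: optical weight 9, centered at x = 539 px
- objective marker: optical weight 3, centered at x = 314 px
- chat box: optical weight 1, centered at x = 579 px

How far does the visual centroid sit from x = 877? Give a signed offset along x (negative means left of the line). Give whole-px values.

Total weight = 7 + 2 + 2 + 9 + 3 + 1 = 24.
Σw·x = 10660; x̄ = 10660/24 ≈ 444.17.
Offset from x = 877: 444.17 − 877 ≈ -432.83.

≈ -433 px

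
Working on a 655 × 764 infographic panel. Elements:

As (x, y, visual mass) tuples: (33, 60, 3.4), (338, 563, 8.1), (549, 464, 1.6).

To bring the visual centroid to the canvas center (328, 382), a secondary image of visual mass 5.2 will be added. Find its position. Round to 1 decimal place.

New total weight: (3.4 + 8.1 + 1.6) + 5.2 = 18.3.
Along x: (3728.4 + 5.2·x) / 18.3 = 328 (existing moment 3.4·33 + 8.1·338 + 1.6·549 = 3728.4) ⇒ x = (6002.4 − 3728.4) / 5.2 ≈ 437.31.
Along y: (5506.7 + 5.2·y) / 18.3 = 382 (existing moment 3.4·60 + 8.1·563 + 1.6·464 = 5506.7) ⇒ y = (6990.6 − 5506.7) / 5.2 ≈ 285.37.

(437.3, 285.4)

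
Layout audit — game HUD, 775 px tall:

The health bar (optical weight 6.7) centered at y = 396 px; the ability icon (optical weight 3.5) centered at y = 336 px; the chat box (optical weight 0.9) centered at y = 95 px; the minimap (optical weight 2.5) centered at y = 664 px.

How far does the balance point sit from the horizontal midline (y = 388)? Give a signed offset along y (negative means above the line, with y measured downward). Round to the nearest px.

Weights sum to 6.7 + 3.5 + 0.9 + 2.5 = 13.6.
y-moment: 6.7·396 + 3.5·336 + 0.9·95 + 2.5·664 = 5574.7; centroid 5574.7/13.6 ≈ 409.90.
Offset from y = 388: 409.90 − 388 ≈ 21.90.

≈ 22 px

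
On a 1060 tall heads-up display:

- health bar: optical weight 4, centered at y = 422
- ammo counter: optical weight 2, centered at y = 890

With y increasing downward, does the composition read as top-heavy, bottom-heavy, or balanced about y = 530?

Total weight = 4 + 2 = 6.
y-moment: 4·422 + 2·890 = 3468; centroid 3468/6 ≈ 578.00.
Since 578.0 is below (larger y than) 530, the composition reads bottom-heavy.

bottom-heavy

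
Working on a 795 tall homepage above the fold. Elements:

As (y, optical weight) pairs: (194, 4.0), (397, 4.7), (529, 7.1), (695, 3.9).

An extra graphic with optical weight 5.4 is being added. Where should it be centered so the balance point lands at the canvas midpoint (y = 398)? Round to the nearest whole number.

y ≈ 163

With the extra graphic, Σw becomes 4.0 + 4.7 + 7.1 + 3.9 + 5.4 = 25.1.
y: need Σw·y = 25.1·398 = 9989.8. Existing = 4.0·194 + 4.7·397 + 7.1·529 + 3.9·695 = 9108.3. Remainder 881.5 / 5.4 ≈ 163.24.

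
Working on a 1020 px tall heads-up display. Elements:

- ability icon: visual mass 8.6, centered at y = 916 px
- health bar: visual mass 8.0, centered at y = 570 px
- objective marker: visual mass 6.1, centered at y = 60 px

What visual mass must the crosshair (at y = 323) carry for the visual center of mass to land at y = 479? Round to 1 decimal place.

Fixed elements: Σw = 8.6 + 8.0 + 6.1 = 22.7, Σw·y = 8.6·916 + 8.0·570 + 6.1·60 = 12803.6.
Balance at y = 479 requires (12803.6 + w·323) / (22.7 + w) = 479.
Solving: w = (479·22.7 − 12803.6) / (323 − 479) = -1930.3 / -156 ≈ 12.37.

w ≈ 12.4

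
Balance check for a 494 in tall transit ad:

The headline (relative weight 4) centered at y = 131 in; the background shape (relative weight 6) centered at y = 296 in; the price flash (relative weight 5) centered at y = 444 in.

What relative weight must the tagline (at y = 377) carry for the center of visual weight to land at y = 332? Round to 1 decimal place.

w ≈ 10.2

Existing Σw = 15 (4 + 6 + 5); existing moment 4·131 + 6·296 + 5·444 = 4520.
For the centroid to hit 332: (4520 + w·377) / (15 + w) = 332.
Solving: w = (332·15 − 4520) / (377 − 332) = 460 / 45 ≈ 10.22.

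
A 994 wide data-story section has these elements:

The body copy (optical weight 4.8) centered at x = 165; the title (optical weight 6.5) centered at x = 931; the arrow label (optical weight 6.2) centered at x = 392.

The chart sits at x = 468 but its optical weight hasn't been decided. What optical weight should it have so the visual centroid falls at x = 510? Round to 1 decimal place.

Existing Σw = 17.5 (4.8 + 6.5 + 6.2); existing moment 4.8·165 + 6.5·931 + 6.2·392 = 9273.9.
Balance at x = 510 requires (9273.9 + w·468) / (17.5 + w) = 510.
Solving: w = (510·17.5 − 9273.9) / (468 − 510) = -348.9 / -42 ≈ 8.31.

w ≈ 8.3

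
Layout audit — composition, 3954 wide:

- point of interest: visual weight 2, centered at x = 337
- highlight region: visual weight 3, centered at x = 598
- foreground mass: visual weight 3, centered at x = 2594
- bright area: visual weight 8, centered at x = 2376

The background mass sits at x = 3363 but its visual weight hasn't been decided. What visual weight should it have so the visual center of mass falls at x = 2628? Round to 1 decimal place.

Known weights sum to 2 + 3 + 3 + 8 = 16; their moment is 2·337 + 3·598 + 3·2594 + 8·2376 = 29258.
Set Σw·x/Σw = 2628: (29258 + 3363w) = 2628·(16 + w).
Rearranging, w·(3363 − 2628) = 2628·16 − 29258 = 12790, so w ≈ 12790/735 = 17.40.

w ≈ 17.4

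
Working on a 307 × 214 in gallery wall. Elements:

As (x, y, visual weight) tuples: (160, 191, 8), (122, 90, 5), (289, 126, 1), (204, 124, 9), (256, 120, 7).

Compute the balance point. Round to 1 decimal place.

Total weight = 8 + 5 + 1 + 9 + 7 = 30.
x: (8·160 + 5·122 + 1·289 + 9·204 + 7·256) / 30 = 5807 / 30 ≈ 193.57
y: (8·191 + 5·90 + 1·126 + 9·124 + 7·120) / 30 = 4060 / 30 ≈ 135.33

(193.6, 135.3)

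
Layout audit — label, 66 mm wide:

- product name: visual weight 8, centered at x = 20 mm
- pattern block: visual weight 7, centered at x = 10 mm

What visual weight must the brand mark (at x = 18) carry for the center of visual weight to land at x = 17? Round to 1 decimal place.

Existing Σw = 15 (8 + 7); existing moment 8·20 + 7·10 = 230.
Balance at x = 17 requires (230 + w·18) / (15 + w) = 17.
So w = (17·15 − 230)/(18 − 17) = 25/1 ≈ 25.00.

w ≈ 25.0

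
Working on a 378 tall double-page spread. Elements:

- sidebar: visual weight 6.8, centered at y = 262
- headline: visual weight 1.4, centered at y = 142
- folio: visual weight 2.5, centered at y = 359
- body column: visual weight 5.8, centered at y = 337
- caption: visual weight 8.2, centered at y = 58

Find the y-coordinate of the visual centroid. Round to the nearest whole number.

Weights sum to 6.8 + 1.4 + 2.5 + 5.8 + 8.2 = 24.7.
y: (6.8·262 + 1.4·142 + 2.5·359 + 5.8·337 + 8.2·58) / 24.7 = 5308.1 / 24.7 ≈ 214.90

y ≈ 215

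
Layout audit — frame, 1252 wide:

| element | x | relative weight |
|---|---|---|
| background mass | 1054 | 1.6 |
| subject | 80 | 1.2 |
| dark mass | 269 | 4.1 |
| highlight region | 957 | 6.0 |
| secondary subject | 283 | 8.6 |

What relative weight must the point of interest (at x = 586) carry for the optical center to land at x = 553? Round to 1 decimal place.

w ≈ 25.1

Existing Σw = 21.5 (1.6 + 1.2 + 4.1 + 6.0 + 8.6); existing moment 1.6·1054 + 1.2·80 + 4.1·269 + 6.0·957 + 8.6·283 = 11061.1.
For the centroid to hit 553: (11061.1 + w·586) / (21.5 + w) = 553.
So w = (553·21.5 − 11061.1)/(586 − 553) = 828.4/33 ≈ 25.10.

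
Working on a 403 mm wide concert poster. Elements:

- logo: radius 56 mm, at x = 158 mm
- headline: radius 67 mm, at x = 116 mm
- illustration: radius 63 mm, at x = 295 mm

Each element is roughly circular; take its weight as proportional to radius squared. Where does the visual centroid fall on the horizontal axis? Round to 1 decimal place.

r² weights: logo 56² = 3136, headline 67² = 4489, illustration 63² = 3969. Total = 11594.
x: (3136·158 + 4489·116 + 3969·295) / 11594 = 2187067 / 11594 ≈ 188.64

x ≈ 188.6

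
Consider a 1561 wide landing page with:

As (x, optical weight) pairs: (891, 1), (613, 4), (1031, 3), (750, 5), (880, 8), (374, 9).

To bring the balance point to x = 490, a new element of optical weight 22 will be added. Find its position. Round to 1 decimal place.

After adding the new element, total weight = 1 + 4 + 3 + 5 + 8 + 9 + 22 = 52.
x: need Σw·x = 52·490 = 25480. Existing = 1·891 + 4·613 + 3·1031 + 5·750 + 8·880 + 9·374 = 20592. Remainder 4888 / 22 ≈ 222.18.

x ≈ 222.2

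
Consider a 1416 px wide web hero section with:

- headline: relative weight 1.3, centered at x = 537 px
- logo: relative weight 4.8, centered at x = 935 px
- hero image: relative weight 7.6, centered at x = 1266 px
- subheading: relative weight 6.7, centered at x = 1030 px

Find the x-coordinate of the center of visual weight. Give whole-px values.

Σw = 1.3 + 4.8 + 7.6 + 6.7 = 20.4.
Σw·x = 1.3·537 + 4.8·935 + 7.6·1266 + 6.7·1030 = 21708.7, so x̄ = 21708.7/20.4 ≈ 1064.15.

x ≈ 1064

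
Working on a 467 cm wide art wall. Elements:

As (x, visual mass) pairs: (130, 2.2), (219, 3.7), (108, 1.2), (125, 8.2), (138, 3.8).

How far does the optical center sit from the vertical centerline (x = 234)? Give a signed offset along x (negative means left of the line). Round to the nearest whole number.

≈ -89 cm

Total weight = 2.2 + 3.7 + 1.2 + 8.2 + 3.8 = 19.1.
Σw·x = 2.2·130 + 3.7·219 + 1.2·108 + 8.2·125 + 3.8·138 = 2775.3, so x̄ = 2775.3/19.1 ≈ 145.30.
Offset from x = 234: 145.30 − 234 ≈ -88.70.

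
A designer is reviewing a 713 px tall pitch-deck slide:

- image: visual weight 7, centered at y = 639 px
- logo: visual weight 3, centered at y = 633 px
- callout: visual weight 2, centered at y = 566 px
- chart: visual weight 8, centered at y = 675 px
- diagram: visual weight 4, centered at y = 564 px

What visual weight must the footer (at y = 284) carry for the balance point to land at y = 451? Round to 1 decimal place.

Known weights sum to 7 + 3 + 2 + 8 + 4 = 24; their moment is 7·639 + 3·633 + 2·566 + 8·675 + 4·564 = 15160.
Balance at y = 451 requires (15160 + w·284) / (24 + w) = 451.
So w = (451·24 − 15160)/(284 − 451) = -4336/-167 ≈ 25.96.

w ≈ 26.0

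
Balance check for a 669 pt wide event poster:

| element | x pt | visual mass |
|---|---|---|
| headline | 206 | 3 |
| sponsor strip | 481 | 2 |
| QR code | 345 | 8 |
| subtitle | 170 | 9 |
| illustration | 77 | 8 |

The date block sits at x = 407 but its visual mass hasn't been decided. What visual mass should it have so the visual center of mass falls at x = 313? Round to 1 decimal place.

Known weights sum to 3 + 2 + 8 + 9 + 8 = 30; their moment is 3·206 + 2·481 + 8·345 + 9·170 + 8·77 = 6486.
Set Σw·x/Σw = 313: (6486 + 407w) = 313·(30 + w).
Rearranging, w·(407 − 313) = 313·30 − 6486 = 2904, so w ≈ 2904/94 = 30.89.

w ≈ 30.9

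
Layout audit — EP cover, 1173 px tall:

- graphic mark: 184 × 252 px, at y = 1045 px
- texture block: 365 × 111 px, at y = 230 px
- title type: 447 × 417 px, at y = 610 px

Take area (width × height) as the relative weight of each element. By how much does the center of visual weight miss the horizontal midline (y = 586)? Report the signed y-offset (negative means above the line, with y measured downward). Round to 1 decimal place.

Taking area as weight: graphic mark 184·252 = 46368, texture block 365·111 = 40515, title type 447·417 = 186399. Sum 273282.
y-moment: 46368·1045 + 40515·230 + 186399·610 = 171476400; centroid 171476400/273282 ≈ 627.47.
Difference: 627.47 − 586 ≈ 41.47.

≈ 41.5 px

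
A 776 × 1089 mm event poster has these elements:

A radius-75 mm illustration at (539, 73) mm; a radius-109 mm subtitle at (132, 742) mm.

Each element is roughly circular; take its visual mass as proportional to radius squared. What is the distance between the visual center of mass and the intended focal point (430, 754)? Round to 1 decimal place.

≈ 281.9 mm

Weights ∝ r²: illustration 75² = 5625, subtitle 109² = 11881; Σw = 17506.
x-moment: 5625·539 + 11881·132 = 4600167; centroid 4600167/17506 ≈ 262.78.
y-moment: 5625·73 + 11881·742 = 9226327; centroid 9226327/17506 ≈ 527.04.
Offset from (430, 754): Δx ≈ -167.22, Δy ≈ -226.96; distance = √(Δx² + Δy²) ≈ 281.91.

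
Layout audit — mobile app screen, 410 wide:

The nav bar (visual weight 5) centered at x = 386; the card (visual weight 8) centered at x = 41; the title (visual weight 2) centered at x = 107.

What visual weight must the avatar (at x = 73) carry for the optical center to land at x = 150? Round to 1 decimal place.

w ≈ 2.9

Known weights sum to 5 + 8 + 2 = 15; their moment is 5·386 + 8·41 + 2·107 = 2472.
For the centroid to hit 150: (2472 + w·73) / (15 + w) = 150.
So w = (150·15 − 2472)/(73 − 150) = -222/-77 ≈ 2.88.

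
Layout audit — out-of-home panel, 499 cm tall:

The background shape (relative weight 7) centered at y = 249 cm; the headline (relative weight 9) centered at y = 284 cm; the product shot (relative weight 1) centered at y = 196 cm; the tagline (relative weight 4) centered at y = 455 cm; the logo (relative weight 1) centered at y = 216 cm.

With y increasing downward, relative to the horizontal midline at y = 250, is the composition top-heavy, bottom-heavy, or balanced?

bottom-heavy

Total weight = 7 + 9 + 1 + 4 + 1 = 22.
Σw·y = 7·249 + 9·284 + 1·196 + 4·455 + 1·216 = 6531, so ȳ = 6531/22 ≈ 296.86.
296.9 lies below (larger y than) the midline 250, so the layout is bottom-heavy.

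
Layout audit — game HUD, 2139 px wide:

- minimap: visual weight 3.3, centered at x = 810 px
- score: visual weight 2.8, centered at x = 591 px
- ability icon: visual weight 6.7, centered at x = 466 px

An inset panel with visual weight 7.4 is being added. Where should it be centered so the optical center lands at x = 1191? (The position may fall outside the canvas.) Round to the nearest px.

x ≈ 2244

After adding the inset panel, total weight = 3.3 + 2.8 + 6.7 + 7.4 = 20.2.
x: target moment 20.2×1191 = 24058.2; current 3.3·810 + 2.8·591 + 6.7·466 = 7450.0; the inset panel supplies 16608.2, so x = 16608.2/7.4 ≈ 2244.35.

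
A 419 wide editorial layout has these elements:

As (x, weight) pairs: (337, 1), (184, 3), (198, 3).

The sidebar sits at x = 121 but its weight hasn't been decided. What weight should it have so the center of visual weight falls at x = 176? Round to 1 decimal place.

w ≈ 4.6

Fixed elements: Σw = 1 + 3 + 3 = 7, Σw·x = 1·337 + 3·184 + 3·198 = 1483.
For the centroid to hit 176: (1483 + w·121) / (7 + w) = 176.
So w = (176·7 − 1483)/(121 − 176) = -251/-55 ≈ 4.56.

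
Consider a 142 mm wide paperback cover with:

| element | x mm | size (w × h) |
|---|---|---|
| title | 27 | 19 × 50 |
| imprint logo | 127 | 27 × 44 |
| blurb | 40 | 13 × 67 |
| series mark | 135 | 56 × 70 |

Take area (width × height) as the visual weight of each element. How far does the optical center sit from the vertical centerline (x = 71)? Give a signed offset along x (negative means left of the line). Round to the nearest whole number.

Areas: title 19·50 = 950, imprint logo 27·44 = 1188, blurb 13·67 = 871, series mark 56·70 = 3920. Total weight = 6929.
x-moment: 950·27 + 1188·127 + 871·40 + 3920·135 = 740566; centroid 740566/6929 ≈ 106.88.
Offset from x = 71: 106.88 − 71 ≈ 35.88.

≈ 36 mm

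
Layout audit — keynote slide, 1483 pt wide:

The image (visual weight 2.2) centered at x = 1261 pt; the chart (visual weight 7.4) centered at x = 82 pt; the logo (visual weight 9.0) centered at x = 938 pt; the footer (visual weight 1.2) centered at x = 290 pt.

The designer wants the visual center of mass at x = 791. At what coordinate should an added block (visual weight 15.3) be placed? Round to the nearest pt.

After adding the added block, total weight = 2.2 + 7.4 + 9.0 + 1.2 + 15.3 = 35.1.
Along x: (12171.0 + 15.3·x) / 35.1 = 791 (existing moment 2.2·1261 + 7.4·82 + 9.0·938 + 1.2·290 = 12171.0) ⇒ x = (27764.1 − 12171.0) / 15.3 ≈ 1019.16.

x ≈ 1019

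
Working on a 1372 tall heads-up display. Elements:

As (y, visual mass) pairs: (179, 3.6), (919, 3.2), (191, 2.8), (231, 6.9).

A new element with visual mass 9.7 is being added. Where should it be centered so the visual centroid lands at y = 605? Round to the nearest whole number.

New total weight: (3.6 + 3.2 + 2.8 + 6.9) + 9.7 = 26.2.
y: need Σw·y = 26.2·605 = 15851.0. Existing = 3.6·179 + 3.2·919 + 2.8·191 + 6.9·231 = 5713.9. Remainder 10137.1 / 9.7 ≈ 1045.06.

y ≈ 1045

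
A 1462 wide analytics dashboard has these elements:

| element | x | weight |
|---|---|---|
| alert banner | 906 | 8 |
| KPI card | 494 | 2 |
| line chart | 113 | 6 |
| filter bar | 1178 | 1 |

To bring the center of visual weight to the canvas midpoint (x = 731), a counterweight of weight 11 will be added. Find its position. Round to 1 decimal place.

x ≈ 943.3

New total weight: (8 + 2 + 6 + 1) + 11 = 28.
x: target moment 28×731 = 20468; current 8·906 + 2·494 + 6·113 + 1·1178 = 10092; the counterweight supplies 10376, so x = 10376/11 ≈ 943.27.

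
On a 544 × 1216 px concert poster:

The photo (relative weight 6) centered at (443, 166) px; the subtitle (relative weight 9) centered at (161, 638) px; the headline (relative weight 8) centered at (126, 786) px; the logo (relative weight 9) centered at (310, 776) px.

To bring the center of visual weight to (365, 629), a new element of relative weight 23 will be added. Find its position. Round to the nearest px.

(529, 634)

After adding the new element, total weight = 6 + 9 + 8 + 9 + 23 = 55.
x: target moment 55×365 = 20075; current 6·443 + 9·161 + 8·126 + 9·310 = 7905; the new element supplies 12170, so x = 12170/23 ≈ 529.13.
y: target moment 55×629 = 34595; current 6·166 + 9·638 + 8·786 + 9·776 = 20010; the new element supplies 14585, so y = 14585/23 ≈ 634.13.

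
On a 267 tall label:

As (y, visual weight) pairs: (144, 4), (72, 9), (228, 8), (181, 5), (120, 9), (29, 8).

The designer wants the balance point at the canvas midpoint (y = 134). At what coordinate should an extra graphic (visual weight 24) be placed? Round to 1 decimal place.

After adding the extra graphic, total weight = 4 + 9 + 8 + 5 + 9 + 8 + 24 = 67.
y: need Σw·y = 67·134 = 8978. Existing = 4·144 + 9·72 + 8·228 + 5·181 + 9·120 + 8·29 = 5265. Remainder 3713 / 24 ≈ 154.71.

y ≈ 154.7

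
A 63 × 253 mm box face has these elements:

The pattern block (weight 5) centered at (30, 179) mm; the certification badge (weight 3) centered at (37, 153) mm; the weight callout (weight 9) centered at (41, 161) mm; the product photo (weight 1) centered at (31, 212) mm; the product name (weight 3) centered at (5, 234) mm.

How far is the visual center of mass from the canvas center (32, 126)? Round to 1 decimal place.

≈ 51.0 mm

Σw = 5 + 3 + 9 + 1 + 3 = 21.
x-moment: 5·30 + 3·37 + 9·41 + 1·31 + 3·5 = 676; centroid 676/21 ≈ 32.19.
y-moment: 5·179 + 3·153 + 9·161 + 1·212 + 3·234 = 3717; centroid 3717/21 ≈ 177.00.
From (32, 126): dx = 0.19, dy = 51.00, so the distance is √(dx²+dy²) ≈ 51.00.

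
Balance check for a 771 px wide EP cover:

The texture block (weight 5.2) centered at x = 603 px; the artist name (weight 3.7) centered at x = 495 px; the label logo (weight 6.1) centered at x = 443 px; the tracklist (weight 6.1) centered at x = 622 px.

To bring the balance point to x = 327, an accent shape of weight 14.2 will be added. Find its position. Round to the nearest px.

New total weight: (5.2 + 3.7 + 6.1 + 6.1) + 14.2 = 35.3.
x: target moment 35.3×327 = 11543.1; current 5.2·603 + 3.7·495 + 6.1·443 + 6.1·622 = 11463.6; the accent shape supplies 79.5, so x = 79.5/14.2 ≈ 5.60.

x ≈ 6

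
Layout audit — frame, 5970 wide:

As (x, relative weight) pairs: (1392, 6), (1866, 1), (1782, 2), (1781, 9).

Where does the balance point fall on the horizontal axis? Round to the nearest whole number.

Total weight = 6 + 1 + 2 + 9 = 18.
Σw·x = 6·1392 + 1·1866 + 2·1782 + 9·1781 = 29811, so x̄ = 29811/18 ≈ 1656.17.

x ≈ 1656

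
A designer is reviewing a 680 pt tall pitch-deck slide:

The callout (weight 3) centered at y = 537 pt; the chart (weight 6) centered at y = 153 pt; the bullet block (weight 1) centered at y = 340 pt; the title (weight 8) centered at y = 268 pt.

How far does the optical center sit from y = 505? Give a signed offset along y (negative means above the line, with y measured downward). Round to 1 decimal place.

≈ -226.5 pt

Total weight = 3 + 6 + 1 + 8 = 18.
Σw·y = 3·537 + 6·153 + 1·340 + 8·268 = 5013, so ȳ = 5013/18 ≈ 278.50.
Against y = 505, that's 278.50 − 505 = -226.50.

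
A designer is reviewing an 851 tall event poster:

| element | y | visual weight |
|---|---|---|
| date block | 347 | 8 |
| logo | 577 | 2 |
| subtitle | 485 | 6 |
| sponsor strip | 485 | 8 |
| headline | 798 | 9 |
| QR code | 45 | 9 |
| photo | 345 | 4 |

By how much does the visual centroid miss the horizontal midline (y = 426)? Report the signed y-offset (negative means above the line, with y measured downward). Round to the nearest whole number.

≈ 2

Total weight = 8 + 2 + 6 + 8 + 9 + 9 + 4 = 46.
y: (8·347 + 2·577 + 6·485 + 8·485 + 9·798 + 9·45 + 4·345) / 46 = 19687 / 46 ≈ 427.98
Against y = 426, that's 427.98 − 426 = 1.98.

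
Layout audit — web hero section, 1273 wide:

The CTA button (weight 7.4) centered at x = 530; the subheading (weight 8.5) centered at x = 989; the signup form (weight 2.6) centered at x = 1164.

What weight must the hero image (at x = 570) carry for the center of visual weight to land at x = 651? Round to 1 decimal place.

Known weights sum to 7.4 + 8.5 + 2.6 = 18.5; their moment is 7.4·530 + 8.5·989 + 2.6·1164 = 15354.9.
Balance at x = 651 requires (15354.9 + w·570) / (18.5 + w) = 651.
Rearranging, w·(570 − 651) = 651·18.5 − 15354.9 = -3311.4, so w ≈ -3311.4/-81 = 40.88.

w ≈ 40.9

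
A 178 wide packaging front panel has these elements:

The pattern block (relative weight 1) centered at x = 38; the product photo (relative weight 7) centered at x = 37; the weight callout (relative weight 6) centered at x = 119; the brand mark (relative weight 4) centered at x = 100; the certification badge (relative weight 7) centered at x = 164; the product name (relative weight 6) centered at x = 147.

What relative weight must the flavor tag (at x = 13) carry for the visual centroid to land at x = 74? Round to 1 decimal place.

w ≈ 18.8

Existing Σw = 31 (1 + 7 + 6 + 4 + 7 + 6); existing moment 1·38 + 7·37 + 6·119 + 4·100 + 7·164 + 6·147 = 3441.
Set Σw·x/Σw = 74: (3441 + 13w) = 74·(31 + w).
Rearranging, w·(13 − 74) = 74·31 − 3441 = -1147, so w ≈ -1147/-61 = 18.80.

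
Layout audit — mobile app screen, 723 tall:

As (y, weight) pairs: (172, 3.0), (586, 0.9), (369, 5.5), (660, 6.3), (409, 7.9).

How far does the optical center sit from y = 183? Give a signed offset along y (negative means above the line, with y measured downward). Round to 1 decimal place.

Weights sum to 3.0 + 0.9 + 5.5 + 6.3 + 7.9 = 23.6.
Σw·y = 3.0·172 + 0.9·586 + 5.5·369 + 6.3·660 + 7.9·409 = 10462.0, so ȳ = 10462.0/23.6 ≈ 443.31.
Offset from y = 183: 443.31 − 183 ≈ 260.31.

≈ 260.3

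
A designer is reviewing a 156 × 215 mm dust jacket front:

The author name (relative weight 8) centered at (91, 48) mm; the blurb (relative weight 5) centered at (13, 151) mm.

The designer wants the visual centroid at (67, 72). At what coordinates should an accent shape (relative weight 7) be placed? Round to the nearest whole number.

With the accent shape, Σw becomes 8 + 5 + 7 = 20.
x: target moment 20×67 = 1340; current 8·91 + 5·13 = 793; the accent shape supplies 547, so x = 547/7 ≈ 78.14.
y: target moment 20×72 = 1440; current 8·48 + 5·151 = 1139; the accent shape supplies 301, so y = 301/7 ≈ 43.00.

(78, 43)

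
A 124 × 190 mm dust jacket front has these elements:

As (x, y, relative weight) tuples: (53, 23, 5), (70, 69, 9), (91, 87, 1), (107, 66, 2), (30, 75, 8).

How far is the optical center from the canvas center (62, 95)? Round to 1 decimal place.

≈ 33.1 mm

Weights sum to 5 + 9 + 1 + 2 + 8 = 25.
Σw·x = 5·53 + 9·70 + 1·91 + 2·107 + 8·30 = 1440, so x̄ = 1440/25 ≈ 57.60.
Σw·y = 5·23 + 9·69 + 1·87 + 2·66 + 8·75 = 1555, so ȳ = 1555/25 ≈ 62.20.
Offset from (62, 95): Δx ≈ -4.40, Δy ≈ -32.80; distance = √(Δx² + Δy²) ≈ 33.09.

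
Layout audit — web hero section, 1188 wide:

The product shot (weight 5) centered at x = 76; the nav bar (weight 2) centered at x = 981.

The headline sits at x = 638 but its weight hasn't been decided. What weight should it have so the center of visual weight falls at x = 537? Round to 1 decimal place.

Fixed elements: Σw = 5 + 2 = 7, Σw·x = 5·76 + 2·981 = 2342.
Balance at x = 537 requires (2342 + w·638) / (7 + w) = 537.
So w = (537·7 − 2342)/(638 − 537) = 1417/101 ≈ 14.03.

w ≈ 14.0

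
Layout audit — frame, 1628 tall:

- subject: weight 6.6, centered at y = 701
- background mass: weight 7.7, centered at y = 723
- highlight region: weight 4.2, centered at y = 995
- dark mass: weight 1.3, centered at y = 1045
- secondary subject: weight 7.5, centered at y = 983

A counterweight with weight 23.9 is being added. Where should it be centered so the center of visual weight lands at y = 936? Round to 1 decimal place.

New total weight: (6.6 + 7.7 + 4.2 + 1.3 + 7.5) + 23.9 = 51.2.
y: need Σw·y = 51.2·936 = 47923.2. Existing = 6.6·701 + 7.7·723 + 4.2·995 + 1.3·1045 + 7.5·983 = 23103.7. Remainder 24819.5 / 23.9 ≈ 1038.47.

y ≈ 1038.5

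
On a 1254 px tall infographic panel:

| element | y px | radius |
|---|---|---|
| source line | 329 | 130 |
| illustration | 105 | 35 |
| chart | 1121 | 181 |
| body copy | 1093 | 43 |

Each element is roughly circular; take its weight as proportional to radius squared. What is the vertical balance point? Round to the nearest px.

y ≈ 843

Weights ∝ r²: source line 130² = 16900, illustration 35² = 1225, chart 181² = 32761, body copy 43² = 1849; Σw = 52735.
y: (16900·329 + 1225·105 + 32761·1121 + 1849·1093) / 52735 = 44434763 / 52735 ≈ 842.60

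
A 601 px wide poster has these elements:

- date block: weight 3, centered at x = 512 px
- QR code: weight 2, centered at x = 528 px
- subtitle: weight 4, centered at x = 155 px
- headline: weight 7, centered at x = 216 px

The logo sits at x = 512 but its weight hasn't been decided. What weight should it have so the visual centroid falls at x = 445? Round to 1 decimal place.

Known weights sum to 3 + 2 + 4 + 7 = 16; their moment is 3·512 + 2·528 + 4·155 + 7·216 = 4724.
Balance at x = 445 requires (4724 + w·512) / (16 + w) = 445.
Rearranging, w·(512 − 445) = 445·16 − 4724 = 2396, so w ≈ 2396/67 = 35.76.

w ≈ 35.8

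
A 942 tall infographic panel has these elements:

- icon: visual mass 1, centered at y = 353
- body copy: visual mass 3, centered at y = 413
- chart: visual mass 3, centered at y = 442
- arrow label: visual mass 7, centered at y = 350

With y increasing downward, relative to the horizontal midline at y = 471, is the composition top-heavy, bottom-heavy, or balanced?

top-heavy

Total weight = 1 + 3 + 3 + 7 = 14.
y: (1·353 + 3·413 + 3·442 + 7·350) / 14 = 5368 / 14 ≈ 383.43
383.4 vs midline 471 → top-heavy.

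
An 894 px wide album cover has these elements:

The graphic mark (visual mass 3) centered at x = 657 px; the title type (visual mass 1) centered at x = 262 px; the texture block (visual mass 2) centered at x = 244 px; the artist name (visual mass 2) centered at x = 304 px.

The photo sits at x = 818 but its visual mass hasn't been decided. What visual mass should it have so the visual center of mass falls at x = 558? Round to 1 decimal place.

Existing Σw = 8 (3 + 1 + 2 + 2); existing moment 3·657 + 1·262 + 2·244 + 2·304 = 3329.
For the centroid to hit 558: (3329 + w·818) / (8 + w) = 558.
So w = (558·8 − 3329)/(818 − 558) = 1135/260 ≈ 4.37.

w ≈ 4.4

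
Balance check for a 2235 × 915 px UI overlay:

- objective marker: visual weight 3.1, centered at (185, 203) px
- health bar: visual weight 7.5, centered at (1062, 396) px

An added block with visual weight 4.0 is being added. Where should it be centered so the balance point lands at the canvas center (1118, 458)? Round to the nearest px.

(1946, 772)

After adding the added block, total weight = 3.1 + 7.5 + 4.0 = 14.6.
x: need Σw·x = 14.6·1118 = 16322.8. Existing = 3.1·185 + 7.5·1062 = 8538.5. Remainder 7784.3 / 4.0 ≈ 1946.07.
y: need Σw·y = 14.6·458 = 6686.8. Existing = 3.1·203 + 7.5·396 = 3599.3. Remainder 3087.5 / 4.0 ≈ 771.88.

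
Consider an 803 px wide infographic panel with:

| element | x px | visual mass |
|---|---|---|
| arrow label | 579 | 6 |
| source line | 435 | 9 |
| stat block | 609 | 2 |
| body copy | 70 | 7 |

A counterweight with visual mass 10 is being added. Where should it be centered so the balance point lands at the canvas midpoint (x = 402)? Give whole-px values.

With the counterweight, Σw becomes 6 + 9 + 2 + 7 + 10 = 34.
Along x: (9097 + 10·x) / 34 = 402 (existing moment 6·579 + 9·435 + 2·609 + 7·70 = 9097) ⇒ x = (13668 − 9097) / 10 ≈ 457.10.

x ≈ 457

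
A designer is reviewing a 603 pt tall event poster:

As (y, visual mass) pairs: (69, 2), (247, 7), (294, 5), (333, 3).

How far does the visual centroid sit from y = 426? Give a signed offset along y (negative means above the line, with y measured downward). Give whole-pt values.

≈ -171 pt

Total weight = 2 + 7 + 5 + 3 = 17.
y-moment: 2·69 + 7·247 + 5·294 + 3·333 = 4336; centroid 4336/17 ≈ 255.06.
Against y = 426, that's 255.06 − 426 = -170.94.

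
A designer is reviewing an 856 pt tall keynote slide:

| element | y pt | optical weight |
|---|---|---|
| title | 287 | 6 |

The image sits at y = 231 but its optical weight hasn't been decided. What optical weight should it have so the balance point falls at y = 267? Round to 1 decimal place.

w ≈ 3.3

Known: weight 6 with moment 6·287 = 1722.
For the centroid to hit 267: (1722 + w·231) / (6 + w) = 267.
Solving: w = (267·6 − 1722) / (231 − 267) = -120 / -36 ≈ 3.33.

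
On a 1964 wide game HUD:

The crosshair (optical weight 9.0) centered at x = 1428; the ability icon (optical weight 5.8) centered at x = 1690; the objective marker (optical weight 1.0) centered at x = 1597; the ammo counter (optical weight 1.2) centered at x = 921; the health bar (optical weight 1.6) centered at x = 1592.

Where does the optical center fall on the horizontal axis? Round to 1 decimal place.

x ≈ 1500.2

Weights sum to 9.0 + 5.8 + 1.0 + 1.2 + 1.6 = 18.6.
x: (9.0·1428 + 5.8·1690 + 1.0·1597 + 1.2·921 + 1.6·1592) / 18.6 = 27903.4 / 18.6 ≈ 1500.18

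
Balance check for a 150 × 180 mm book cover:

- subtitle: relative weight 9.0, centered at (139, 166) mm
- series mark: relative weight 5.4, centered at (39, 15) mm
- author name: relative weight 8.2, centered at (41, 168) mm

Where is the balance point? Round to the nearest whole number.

Weights sum to 9.0 + 5.4 + 8.2 = 22.6.
Σw·x = 9.0·139 + 5.4·39 + 8.2·41 = 1797.8, so x̄ = 1797.8/22.6 ≈ 79.55.
Σw·y = 9.0·166 + 5.4·15 + 8.2·168 = 2952.6, so ȳ = 2952.6/22.6 ≈ 130.65.

(80, 131)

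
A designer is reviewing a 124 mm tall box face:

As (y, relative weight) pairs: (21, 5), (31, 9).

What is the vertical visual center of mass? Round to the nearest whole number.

Weights sum to 5 + 9 = 14.
y-moment: 5·21 + 9·31 = 384; centroid 384/14 ≈ 27.43.

y ≈ 27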